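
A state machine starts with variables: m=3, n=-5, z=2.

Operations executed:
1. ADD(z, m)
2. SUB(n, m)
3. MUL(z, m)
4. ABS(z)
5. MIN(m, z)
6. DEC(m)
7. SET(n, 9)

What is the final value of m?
m = 2

Tracing execution:
Step 1: ADD(z, m) → m = 3
Step 2: SUB(n, m) → m = 3
Step 3: MUL(z, m) → m = 3
Step 4: ABS(z) → m = 3
Step 5: MIN(m, z) → m = 3
Step 6: DEC(m) → m = 2
Step 7: SET(n, 9) → m = 2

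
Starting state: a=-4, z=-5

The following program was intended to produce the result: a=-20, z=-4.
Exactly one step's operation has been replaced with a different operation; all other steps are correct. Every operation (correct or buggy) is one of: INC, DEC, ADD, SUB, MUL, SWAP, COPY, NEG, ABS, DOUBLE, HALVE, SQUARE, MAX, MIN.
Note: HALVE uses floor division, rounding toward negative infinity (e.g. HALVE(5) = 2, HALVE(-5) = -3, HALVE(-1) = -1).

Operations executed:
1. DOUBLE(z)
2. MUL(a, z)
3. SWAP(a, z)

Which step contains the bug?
Step 2

Trace with buggy code:
Initial: a=-4, z=-5
After step 1: a=-4, z=-10
After step 2: a=40, z=-10
After step 3: a=-10, z=40
Actual final a=-10, z=40 ≠ expected a=-20, z=-4.
Step 2 is the only position where a single-operation replacement can produce the expected result.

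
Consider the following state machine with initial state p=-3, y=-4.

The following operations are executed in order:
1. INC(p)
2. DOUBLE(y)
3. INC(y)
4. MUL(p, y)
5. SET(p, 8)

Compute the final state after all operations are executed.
{p: 8, y: -7}

Step-by-step execution:
Initial: p=-3, y=-4
After step 1 (INC(p)): p=-2, y=-4
After step 2 (DOUBLE(y)): p=-2, y=-8
After step 3 (INC(y)): p=-2, y=-7
After step 4 (MUL(p, y)): p=14, y=-7
After step 5 (SET(p, 8)): p=8, y=-7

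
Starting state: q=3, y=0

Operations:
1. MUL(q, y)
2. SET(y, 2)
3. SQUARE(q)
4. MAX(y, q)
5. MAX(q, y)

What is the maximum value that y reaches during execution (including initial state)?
2

Values of y at each step:
Initial: y = 0
After step 1: y = 0
After step 2: y = 2 ← maximum
After step 3: y = 2
After step 4: y = 2
After step 5: y = 2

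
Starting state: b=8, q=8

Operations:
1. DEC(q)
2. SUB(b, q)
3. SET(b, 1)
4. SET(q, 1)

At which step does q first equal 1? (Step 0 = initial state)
Step 4

Tracing q:
Initial: q = 8
After step 1: q = 7
After step 2: q = 7
After step 3: q = 7
After step 4: q = 1 ← first occurrence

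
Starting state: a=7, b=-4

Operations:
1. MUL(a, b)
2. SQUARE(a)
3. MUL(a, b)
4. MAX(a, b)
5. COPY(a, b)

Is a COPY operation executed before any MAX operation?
No

First COPY: step 5
First MAX: step 4
Since 5 > 4, MAX comes first.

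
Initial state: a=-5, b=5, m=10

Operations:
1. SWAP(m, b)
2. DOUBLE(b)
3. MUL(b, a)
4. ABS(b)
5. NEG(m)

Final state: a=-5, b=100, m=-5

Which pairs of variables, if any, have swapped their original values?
None

Comparing initial and final values:
b: 5 → 100
a: -5 → -5
m: 10 → -5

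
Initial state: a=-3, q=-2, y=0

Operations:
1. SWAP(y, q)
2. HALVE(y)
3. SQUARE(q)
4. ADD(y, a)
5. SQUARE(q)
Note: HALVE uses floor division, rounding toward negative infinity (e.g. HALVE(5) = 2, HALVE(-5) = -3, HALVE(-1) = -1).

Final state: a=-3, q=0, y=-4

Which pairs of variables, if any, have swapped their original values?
None

Comparing initial and final values:
y: 0 → -4
a: -3 → -3
q: -2 → 0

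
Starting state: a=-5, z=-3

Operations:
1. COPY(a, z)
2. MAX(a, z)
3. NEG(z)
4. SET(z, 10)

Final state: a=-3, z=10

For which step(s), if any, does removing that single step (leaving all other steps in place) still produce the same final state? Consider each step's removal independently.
Step(s) 1, 2, 3

Testing removal of each single step:
Without step 1: final = a=-3, z=10 (same)
Without step 2: final = a=-3, z=10 (same)
Without step 3: final = a=-3, z=10 (same)
Without step 4: final = a=-3, z=3 (different)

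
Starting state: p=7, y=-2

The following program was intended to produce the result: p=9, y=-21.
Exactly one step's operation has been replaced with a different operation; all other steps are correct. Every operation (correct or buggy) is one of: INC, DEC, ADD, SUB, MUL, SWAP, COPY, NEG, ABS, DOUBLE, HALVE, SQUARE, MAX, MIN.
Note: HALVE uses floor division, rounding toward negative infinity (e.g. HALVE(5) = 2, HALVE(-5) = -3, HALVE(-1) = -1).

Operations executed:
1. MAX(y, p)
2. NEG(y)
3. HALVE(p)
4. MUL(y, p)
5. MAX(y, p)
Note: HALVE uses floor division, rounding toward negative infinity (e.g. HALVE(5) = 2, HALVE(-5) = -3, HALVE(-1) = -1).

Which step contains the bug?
Step 5

Trace with buggy code:
Initial: p=7, y=-2
After step 1: p=7, y=7
After step 2: p=7, y=-7
After step 3: p=3, y=-7
After step 4: p=3, y=-21
After step 5: p=3, y=3
Actual final p=3, y=3 ≠ expected p=9, y=-21.
Step 5 is the only position where a single-operation replacement can produce the expected result.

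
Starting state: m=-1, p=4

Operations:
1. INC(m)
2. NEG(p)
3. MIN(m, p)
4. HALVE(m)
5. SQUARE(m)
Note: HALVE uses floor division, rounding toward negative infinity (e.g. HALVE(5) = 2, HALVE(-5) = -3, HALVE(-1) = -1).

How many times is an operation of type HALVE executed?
1

Counting HALVE operations:
Step 4: HALVE(m) ← HALVE
Total: 1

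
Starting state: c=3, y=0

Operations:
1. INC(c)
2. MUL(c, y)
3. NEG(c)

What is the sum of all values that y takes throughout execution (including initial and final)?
0

Values of y at each step:
Initial: y = 0
After step 1: y = 0
After step 2: y = 0
After step 3: y = 0
Sum = 0 + 0 + 0 + 0 = 0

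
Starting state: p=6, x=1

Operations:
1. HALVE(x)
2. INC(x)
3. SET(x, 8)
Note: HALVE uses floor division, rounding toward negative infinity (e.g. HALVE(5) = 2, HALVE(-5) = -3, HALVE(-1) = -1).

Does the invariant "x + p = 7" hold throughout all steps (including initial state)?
No, violated after step 1

The invariant is violated after step 1.

State at each step:
Initial: p=6, x=1
After step 1: p=6, x=0
After step 2: p=6, x=1
After step 3: p=6, x=8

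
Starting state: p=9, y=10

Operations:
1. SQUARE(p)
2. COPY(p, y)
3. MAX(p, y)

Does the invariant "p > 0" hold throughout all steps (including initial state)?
Yes

The invariant holds at every step.

State at each step:
Initial: p=9, y=10
After step 1: p=81, y=10
After step 2: p=10, y=10
After step 3: p=10, y=10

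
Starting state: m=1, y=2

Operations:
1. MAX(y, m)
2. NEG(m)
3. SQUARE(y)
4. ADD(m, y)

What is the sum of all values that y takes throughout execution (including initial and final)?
14

Values of y at each step:
Initial: y = 2
After step 1: y = 2
After step 2: y = 2
After step 3: y = 4
After step 4: y = 4
Sum = 2 + 2 + 2 + 4 + 4 = 14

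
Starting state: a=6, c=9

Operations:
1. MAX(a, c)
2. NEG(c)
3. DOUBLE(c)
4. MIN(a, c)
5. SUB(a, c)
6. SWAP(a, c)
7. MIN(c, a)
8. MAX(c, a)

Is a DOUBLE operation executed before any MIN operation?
Yes

First DOUBLE: step 3
First MIN: step 4
Since 3 < 4, DOUBLE comes first.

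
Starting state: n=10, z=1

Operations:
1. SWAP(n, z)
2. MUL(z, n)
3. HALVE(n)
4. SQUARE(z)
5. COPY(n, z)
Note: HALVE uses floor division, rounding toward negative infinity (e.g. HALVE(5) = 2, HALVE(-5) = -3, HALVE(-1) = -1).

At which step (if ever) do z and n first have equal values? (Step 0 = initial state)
Step 5

z and n first become equal after step 5.

Comparing values at each step:
Initial: z=1, n=10
After step 1: z=10, n=1
After step 2: z=10, n=1
After step 3: z=10, n=0
After step 4: z=100, n=0
After step 5: z=100, n=100 ← equal!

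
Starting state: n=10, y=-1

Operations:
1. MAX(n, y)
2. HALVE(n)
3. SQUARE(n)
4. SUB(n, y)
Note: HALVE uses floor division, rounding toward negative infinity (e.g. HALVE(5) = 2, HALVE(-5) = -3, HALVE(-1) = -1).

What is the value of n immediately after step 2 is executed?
n = 5

Tracing n through execution:
Initial: n = 10
After step 1 (MAX(n, y)): n = 10
After step 2 (HALVE(n)): n = 5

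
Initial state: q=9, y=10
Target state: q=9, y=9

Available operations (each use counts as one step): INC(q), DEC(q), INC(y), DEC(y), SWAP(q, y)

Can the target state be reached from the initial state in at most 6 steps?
Yes

Path (1 step): DEC(y)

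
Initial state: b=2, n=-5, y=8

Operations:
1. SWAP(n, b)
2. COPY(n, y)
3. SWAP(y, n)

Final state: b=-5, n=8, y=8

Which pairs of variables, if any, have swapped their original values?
None

Comparing initial and final values:
y: 8 → 8
b: 2 → -5
n: -5 → 8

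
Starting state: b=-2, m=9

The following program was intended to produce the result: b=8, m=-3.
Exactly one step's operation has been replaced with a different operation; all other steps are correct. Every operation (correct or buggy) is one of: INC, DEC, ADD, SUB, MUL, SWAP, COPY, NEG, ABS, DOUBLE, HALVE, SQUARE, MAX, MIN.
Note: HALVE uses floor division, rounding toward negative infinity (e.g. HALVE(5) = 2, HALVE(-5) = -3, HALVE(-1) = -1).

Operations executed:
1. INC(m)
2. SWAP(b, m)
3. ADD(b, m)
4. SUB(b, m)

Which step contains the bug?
Step 4

Trace with buggy code:
Initial: b=-2, m=9
After step 1: b=-2, m=10
After step 2: b=10, m=-2
After step 3: b=8, m=-2
After step 4: b=10, m=-2
Actual final b=10, m=-2 ≠ expected b=8, m=-3.
Step 4 is the only position where a single-operation replacement can produce the expected result.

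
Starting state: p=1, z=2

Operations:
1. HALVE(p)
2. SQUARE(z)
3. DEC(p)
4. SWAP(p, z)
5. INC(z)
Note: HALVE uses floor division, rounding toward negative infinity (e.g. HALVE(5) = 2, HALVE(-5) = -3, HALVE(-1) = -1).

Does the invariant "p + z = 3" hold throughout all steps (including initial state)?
No, violated after step 1

The invariant is violated after step 1.

State at each step:
Initial: p=1, z=2
After step 1: p=0, z=2
After step 2: p=0, z=4
After step 3: p=-1, z=4
After step 4: p=4, z=-1
After step 5: p=4, z=0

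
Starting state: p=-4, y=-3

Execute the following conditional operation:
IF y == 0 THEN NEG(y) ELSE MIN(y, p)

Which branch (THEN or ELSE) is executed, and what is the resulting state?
Branch: ELSE, Final state: p=-4, y=-4

Evaluating condition: y == 0
y = -3
Condition is False, so ELSE branch executes
After MIN(y, p): p=-4, y=-4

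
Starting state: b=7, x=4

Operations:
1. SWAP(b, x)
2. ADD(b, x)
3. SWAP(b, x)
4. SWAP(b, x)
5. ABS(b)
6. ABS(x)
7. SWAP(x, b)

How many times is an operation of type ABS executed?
2

Counting ABS operations:
Step 5: ABS(b) ← ABS
Step 6: ABS(x) ← ABS
Total: 2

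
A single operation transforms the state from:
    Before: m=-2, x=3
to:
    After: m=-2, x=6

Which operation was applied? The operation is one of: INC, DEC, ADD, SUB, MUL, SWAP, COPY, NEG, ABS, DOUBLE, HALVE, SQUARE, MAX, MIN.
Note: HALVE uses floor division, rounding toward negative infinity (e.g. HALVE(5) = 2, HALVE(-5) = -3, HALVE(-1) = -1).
DOUBLE(x)

Analyzing the change:
Before: m=-2, x=3
After: m=-2, x=6
Variable x changed from 3 to 6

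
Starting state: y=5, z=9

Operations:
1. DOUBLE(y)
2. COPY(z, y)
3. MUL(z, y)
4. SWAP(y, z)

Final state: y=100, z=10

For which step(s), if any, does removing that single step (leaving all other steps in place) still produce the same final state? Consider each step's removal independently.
None - removing any single step changes the final result

Testing removal of each single step:
Without step 1: final = y=25, z=5 (different)
Without step 2: final = y=90, z=10 (different)
Without step 3: final = y=10, z=10 (different)
Without step 4: final = y=10, z=100 (different)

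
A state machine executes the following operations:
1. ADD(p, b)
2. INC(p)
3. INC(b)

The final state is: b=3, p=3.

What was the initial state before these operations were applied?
b=2, p=0

Working backwards:
Final state: b=3, p=3
Before step 3 (INC(b)): b=2, p=3
Before step 2 (INC(p)): b=2, p=2
Before step 1 (ADD(p, b)): b=2, p=0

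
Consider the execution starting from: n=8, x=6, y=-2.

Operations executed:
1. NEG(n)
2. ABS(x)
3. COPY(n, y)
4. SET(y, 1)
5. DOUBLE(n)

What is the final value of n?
n = -4

Tracing execution:
Step 1: NEG(n) → n = -8
Step 2: ABS(x) → n = -8
Step 3: COPY(n, y) → n = -2
Step 4: SET(y, 1) → n = -2
Step 5: DOUBLE(n) → n = -4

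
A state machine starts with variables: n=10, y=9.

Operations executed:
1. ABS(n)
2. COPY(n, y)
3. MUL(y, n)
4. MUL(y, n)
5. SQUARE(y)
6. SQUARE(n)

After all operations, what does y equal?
y = 531441

Tracing execution:
Step 1: ABS(n) → y = 9
Step 2: COPY(n, y) → y = 9
Step 3: MUL(y, n) → y = 81
Step 4: MUL(y, n) → y = 729
Step 5: SQUARE(y) → y = 531441
Step 6: SQUARE(n) → y = 531441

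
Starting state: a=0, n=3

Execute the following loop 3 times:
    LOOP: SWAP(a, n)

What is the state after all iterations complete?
a=3, n=0

Iteration trace:
Start: a=0, n=3
After iteration 1: a=3, n=0
After iteration 2: a=0, n=3
After iteration 3: a=3, n=0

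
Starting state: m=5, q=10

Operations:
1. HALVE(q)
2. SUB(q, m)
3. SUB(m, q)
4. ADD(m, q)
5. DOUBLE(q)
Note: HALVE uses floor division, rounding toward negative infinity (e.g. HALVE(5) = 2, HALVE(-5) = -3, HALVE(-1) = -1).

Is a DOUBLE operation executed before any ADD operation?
No

First DOUBLE: step 5
First ADD: step 4
Since 5 > 4, ADD comes first.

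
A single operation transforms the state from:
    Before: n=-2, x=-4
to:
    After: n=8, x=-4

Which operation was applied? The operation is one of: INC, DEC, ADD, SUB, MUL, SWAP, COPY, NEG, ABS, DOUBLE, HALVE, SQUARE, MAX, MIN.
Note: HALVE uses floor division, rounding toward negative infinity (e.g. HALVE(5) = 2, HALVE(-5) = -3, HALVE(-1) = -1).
MUL(n, x)

Analyzing the change:
Before: n=-2, x=-4
After: n=8, x=-4
Variable n changed from -2 to 8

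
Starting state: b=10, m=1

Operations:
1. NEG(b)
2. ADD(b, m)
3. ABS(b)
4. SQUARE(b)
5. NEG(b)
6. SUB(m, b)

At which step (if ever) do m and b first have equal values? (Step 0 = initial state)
Never

m and b never become equal during execution.

Comparing values at each step:
Initial: m=1, b=10
After step 1: m=1, b=-10
After step 2: m=1, b=-9
After step 3: m=1, b=9
After step 4: m=1, b=81
After step 5: m=1, b=-81
After step 6: m=82, b=-81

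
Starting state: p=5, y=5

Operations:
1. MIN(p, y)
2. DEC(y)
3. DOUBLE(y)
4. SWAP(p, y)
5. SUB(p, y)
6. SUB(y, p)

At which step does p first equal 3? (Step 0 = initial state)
Step 5

Tracing p:
Initial: p = 5
After step 1: p = 5
After step 2: p = 5
After step 3: p = 5
After step 4: p = 8
After step 5: p = 3 ← first occurrence
After step 6: p = 3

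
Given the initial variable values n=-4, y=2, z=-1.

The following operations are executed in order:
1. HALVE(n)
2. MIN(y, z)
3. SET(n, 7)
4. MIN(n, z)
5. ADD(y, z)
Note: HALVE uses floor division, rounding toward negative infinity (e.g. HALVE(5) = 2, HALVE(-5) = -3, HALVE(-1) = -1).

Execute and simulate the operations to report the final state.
{n: -1, y: -2, z: -1}

Step-by-step execution:
Initial: n=-4, y=2, z=-1
After step 1 (HALVE(n)): n=-2, y=2, z=-1
After step 2 (MIN(y, z)): n=-2, y=-1, z=-1
After step 3 (SET(n, 7)): n=7, y=-1, z=-1
After step 4 (MIN(n, z)): n=-1, y=-1, z=-1
After step 5 (ADD(y, z)): n=-1, y=-2, z=-1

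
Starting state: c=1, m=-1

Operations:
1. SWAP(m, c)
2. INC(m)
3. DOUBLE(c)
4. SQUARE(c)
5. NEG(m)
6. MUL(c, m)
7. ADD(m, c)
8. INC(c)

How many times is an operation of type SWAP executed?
1

Counting SWAP operations:
Step 1: SWAP(m, c) ← SWAP
Total: 1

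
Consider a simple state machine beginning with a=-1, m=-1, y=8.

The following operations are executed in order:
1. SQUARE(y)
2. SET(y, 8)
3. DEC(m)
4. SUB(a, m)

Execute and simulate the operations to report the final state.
{a: 1, m: -2, y: 8}

Step-by-step execution:
Initial: a=-1, m=-1, y=8
After step 1 (SQUARE(y)): a=-1, m=-1, y=64
After step 2 (SET(y, 8)): a=-1, m=-1, y=8
After step 3 (DEC(m)): a=-1, m=-2, y=8
After step 4 (SUB(a, m)): a=1, m=-2, y=8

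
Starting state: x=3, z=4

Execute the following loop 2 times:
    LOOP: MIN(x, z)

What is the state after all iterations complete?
x=3, z=4

Iteration trace:
Start: x=3, z=4
After iteration 1: x=3, z=4
After iteration 2: x=3, z=4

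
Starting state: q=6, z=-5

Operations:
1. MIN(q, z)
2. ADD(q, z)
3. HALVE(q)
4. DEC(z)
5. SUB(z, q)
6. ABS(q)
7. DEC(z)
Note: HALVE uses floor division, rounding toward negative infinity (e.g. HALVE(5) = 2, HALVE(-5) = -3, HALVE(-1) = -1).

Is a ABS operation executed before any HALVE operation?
No

First ABS: step 6
First HALVE: step 3
Since 6 > 3, HALVE comes first.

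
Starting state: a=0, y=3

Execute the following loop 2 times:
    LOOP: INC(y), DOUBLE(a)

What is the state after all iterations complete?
a=0, y=5

Iteration trace:
Start: a=0, y=3
After iteration 1: a=0, y=4
After iteration 2: a=0, y=5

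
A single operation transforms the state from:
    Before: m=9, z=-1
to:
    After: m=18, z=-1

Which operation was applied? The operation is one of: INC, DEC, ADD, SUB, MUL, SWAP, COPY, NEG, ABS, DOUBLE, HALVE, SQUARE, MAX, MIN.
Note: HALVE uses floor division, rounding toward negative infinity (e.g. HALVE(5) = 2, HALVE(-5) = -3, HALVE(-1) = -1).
DOUBLE(m)

Analyzing the change:
Before: m=9, z=-1
After: m=18, z=-1
Variable m changed from 9 to 18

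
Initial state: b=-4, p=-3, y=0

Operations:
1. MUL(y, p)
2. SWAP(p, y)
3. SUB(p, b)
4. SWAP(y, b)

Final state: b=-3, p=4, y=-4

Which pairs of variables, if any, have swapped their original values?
None

Comparing initial and final values:
p: -3 → 4
y: 0 → -4
b: -4 → -3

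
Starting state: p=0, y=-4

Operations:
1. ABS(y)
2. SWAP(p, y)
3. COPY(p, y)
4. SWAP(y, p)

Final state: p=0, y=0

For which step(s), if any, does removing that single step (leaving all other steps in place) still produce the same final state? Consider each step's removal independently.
Step(s) 1, 4

Testing removal of each single step:
Without step 1: final = p=0, y=0 (same)
Without step 2: final = p=4, y=4 (different)
Without step 3: final = p=0, y=4 (different)
Without step 4: final = p=0, y=0 (same)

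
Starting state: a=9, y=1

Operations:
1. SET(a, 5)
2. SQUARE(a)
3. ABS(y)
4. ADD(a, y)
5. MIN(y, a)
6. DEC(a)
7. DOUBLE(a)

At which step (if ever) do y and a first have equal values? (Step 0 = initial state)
Never

y and a never become equal during execution.

Comparing values at each step:
Initial: y=1, a=9
After step 1: y=1, a=5
After step 2: y=1, a=25
After step 3: y=1, a=25
After step 4: y=1, a=26
After step 5: y=1, a=26
After step 6: y=1, a=25
After step 7: y=1, a=50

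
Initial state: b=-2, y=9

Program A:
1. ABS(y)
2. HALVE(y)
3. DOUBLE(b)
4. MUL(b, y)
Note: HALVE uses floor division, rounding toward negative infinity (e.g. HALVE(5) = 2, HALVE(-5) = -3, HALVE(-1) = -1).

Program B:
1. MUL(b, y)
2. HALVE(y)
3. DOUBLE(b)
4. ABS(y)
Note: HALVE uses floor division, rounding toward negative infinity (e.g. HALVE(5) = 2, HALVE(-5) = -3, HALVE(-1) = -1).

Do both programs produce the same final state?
No

Program A final state: b=-16, y=4
Program B final state: b=-36, y=4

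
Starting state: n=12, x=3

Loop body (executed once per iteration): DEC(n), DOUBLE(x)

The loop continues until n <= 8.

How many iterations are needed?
4

Tracing iterations:
Initial: n=12, x=3
After iteration 1: n=11, x=6
After iteration 2: n=10, x=12
After iteration 3: n=9, x=24
After iteration 4: n=8, x=48
n <= 8 now holds, so the loop exits after 4 iterations.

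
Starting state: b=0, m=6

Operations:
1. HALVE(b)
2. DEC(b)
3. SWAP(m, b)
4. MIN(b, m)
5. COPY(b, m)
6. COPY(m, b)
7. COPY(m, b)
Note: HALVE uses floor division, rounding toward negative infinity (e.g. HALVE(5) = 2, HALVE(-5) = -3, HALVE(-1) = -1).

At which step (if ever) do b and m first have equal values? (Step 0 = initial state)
Step 4

b and m first become equal after step 4.

Comparing values at each step:
Initial: b=0, m=6
After step 1: b=0, m=6
After step 2: b=-1, m=6
After step 3: b=6, m=-1
After step 4: b=-1, m=-1 ← equal!
After step 5: b=-1, m=-1 ← equal!
After step 6: b=-1, m=-1 ← equal!
After step 7: b=-1, m=-1 ← equal!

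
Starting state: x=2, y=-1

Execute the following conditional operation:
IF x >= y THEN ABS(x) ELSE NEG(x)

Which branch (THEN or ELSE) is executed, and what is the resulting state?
Branch: THEN, Final state: x=2, y=-1

Evaluating condition: x >= y
x = 2, y = -1
Condition is True, so THEN branch executes
After ABS(x): x=2, y=-1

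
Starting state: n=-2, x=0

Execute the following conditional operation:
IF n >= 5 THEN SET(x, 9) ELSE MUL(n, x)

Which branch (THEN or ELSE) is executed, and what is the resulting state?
Branch: ELSE, Final state: n=0, x=0

Evaluating condition: n >= 5
n = -2
Condition is False, so ELSE branch executes
After MUL(n, x): n=0, x=0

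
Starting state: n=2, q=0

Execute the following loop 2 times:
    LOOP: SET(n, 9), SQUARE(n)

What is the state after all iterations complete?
n=81, q=0

Iteration trace:
Start: n=2, q=0
After iteration 1: n=81, q=0
After iteration 2: n=81, q=0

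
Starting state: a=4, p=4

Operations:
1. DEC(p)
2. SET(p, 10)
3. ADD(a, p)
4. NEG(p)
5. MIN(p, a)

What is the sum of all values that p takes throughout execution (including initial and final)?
7

Values of p at each step:
Initial: p = 4
After step 1: p = 3
After step 2: p = 10
After step 3: p = 10
After step 4: p = -10
After step 5: p = -10
Sum = 4 + 3 + 10 + 10 + -10 + -10 = 7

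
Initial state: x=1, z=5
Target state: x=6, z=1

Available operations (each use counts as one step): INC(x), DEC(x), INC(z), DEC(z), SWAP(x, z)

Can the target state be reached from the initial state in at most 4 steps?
Yes

Path (2 steps): INC(z) → SWAP(x, z)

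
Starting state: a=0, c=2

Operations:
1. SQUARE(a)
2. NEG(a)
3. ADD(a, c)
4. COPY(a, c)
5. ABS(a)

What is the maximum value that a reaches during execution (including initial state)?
2

Values of a at each step:
Initial: a = 0
After step 1: a = 0
After step 2: a = 0
After step 3: a = 2 ← maximum
After step 4: a = 2
After step 5: a = 2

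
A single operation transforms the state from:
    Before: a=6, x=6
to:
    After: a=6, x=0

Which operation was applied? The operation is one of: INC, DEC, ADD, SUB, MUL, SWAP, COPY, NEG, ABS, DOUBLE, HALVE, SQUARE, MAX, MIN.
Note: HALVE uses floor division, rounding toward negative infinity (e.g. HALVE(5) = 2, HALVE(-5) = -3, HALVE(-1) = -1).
SUB(x, a)

Analyzing the change:
Before: a=6, x=6
After: a=6, x=0
Variable x changed from 6 to 0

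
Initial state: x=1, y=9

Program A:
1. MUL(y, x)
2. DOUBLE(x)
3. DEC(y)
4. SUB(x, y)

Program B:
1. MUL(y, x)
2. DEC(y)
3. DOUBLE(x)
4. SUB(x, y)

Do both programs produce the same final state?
Yes

Program A final state: x=-6, y=8
Program B final state: x=-6, y=8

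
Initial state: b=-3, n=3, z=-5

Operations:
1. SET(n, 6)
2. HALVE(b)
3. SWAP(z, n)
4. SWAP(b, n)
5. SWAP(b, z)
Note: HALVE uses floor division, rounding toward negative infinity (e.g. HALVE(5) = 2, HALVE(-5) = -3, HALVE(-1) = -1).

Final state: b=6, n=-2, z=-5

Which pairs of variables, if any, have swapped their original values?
None

Comparing initial and final values:
n: 3 → -2
b: -3 → 6
z: -5 → -5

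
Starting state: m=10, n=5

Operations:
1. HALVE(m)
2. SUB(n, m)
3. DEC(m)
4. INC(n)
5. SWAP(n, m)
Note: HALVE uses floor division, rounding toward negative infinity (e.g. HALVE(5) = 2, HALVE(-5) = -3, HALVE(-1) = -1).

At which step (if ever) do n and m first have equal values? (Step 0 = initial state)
Step 1

n and m first become equal after step 1.

Comparing values at each step:
Initial: n=5, m=10
After step 1: n=5, m=5 ← equal!
After step 2: n=0, m=5
After step 3: n=0, m=4
After step 4: n=1, m=4
After step 5: n=4, m=1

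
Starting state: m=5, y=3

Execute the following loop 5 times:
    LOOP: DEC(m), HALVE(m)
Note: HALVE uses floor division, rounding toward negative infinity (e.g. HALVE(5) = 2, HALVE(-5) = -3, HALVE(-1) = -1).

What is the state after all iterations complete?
m=-1, y=3

Iteration trace:
Start: m=5, y=3
After iteration 1: m=2, y=3
After iteration 2: m=0, y=3
After iteration 3: m=-1, y=3
After iteration 4: m=-1, y=3
After iteration 5: m=-1, y=3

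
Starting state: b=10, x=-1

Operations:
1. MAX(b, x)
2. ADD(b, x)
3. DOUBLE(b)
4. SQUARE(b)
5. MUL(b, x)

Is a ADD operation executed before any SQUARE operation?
Yes

First ADD: step 2
First SQUARE: step 4
Since 2 < 4, ADD comes first.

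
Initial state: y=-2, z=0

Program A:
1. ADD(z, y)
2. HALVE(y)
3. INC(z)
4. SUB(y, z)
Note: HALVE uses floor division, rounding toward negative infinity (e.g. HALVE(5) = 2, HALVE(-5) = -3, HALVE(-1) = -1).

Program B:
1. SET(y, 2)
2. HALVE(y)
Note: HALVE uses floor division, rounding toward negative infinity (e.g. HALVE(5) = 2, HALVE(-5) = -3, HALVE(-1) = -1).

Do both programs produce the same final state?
No

Program A final state: y=0, z=-1
Program B final state: y=1, z=0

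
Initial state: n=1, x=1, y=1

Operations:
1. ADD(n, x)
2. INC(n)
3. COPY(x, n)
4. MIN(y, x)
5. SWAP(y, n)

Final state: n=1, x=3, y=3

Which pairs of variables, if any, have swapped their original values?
None

Comparing initial and final values:
x: 1 → 3
y: 1 → 3
n: 1 → 1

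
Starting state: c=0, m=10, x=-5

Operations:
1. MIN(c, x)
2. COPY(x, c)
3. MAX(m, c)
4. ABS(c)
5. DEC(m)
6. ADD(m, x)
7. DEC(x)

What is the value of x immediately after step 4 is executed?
x = -5

Tracing x through execution:
Initial: x = -5
After step 1 (MIN(c, x)): x = -5
After step 2 (COPY(x, c)): x = -5
After step 3 (MAX(m, c)): x = -5
After step 4 (ABS(c)): x = -5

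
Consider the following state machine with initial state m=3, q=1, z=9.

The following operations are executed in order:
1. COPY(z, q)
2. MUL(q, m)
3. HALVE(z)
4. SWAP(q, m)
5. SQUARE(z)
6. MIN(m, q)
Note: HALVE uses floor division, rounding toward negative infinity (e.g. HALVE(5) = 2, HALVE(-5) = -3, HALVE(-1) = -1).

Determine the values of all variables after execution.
{m: 3, q: 3, z: 0}

Step-by-step execution:
Initial: m=3, q=1, z=9
After step 1 (COPY(z, q)): m=3, q=1, z=1
After step 2 (MUL(q, m)): m=3, q=3, z=1
After step 3 (HALVE(z)): m=3, q=3, z=0
After step 4 (SWAP(q, m)): m=3, q=3, z=0
After step 5 (SQUARE(z)): m=3, q=3, z=0
After step 6 (MIN(m, q)): m=3, q=3, z=0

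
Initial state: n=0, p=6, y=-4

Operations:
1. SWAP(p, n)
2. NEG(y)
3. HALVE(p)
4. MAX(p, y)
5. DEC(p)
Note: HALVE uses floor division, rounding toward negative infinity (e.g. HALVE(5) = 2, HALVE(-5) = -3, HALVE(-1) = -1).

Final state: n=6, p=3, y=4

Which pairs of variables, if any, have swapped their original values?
None

Comparing initial and final values:
n: 0 → 6
y: -4 → 4
p: 6 → 3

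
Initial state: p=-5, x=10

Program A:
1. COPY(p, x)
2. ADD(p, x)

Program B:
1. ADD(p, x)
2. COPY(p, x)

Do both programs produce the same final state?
No

Program A final state: p=20, x=10
Program B final state: p=10, x=10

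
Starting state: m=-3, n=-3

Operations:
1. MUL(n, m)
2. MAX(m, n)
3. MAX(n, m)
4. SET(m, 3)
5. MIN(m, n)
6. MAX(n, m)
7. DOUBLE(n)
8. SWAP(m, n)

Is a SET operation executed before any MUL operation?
No

First SET: step 4
First MUL: step 1
Since 4 > 1, MUL comes first.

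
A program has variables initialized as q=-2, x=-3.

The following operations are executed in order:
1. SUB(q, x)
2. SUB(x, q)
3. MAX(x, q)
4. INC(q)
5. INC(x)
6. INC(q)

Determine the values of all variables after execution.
{q: 3, x: 2}

Step-by-step execution:
Initial: q=-2, x=-3
After step 1 (SUB(q, x)): q=1, x=-3
After step 2 (SUB(x, q)): q=1, x=-4
After step 3 (MAX(x, q)): q=1, x=1
After step 4 (INC(q)): q=2, x=1
After step 5 (INC(x)): q=2, x=2
After step 6 (INC(q)): q=3, x=2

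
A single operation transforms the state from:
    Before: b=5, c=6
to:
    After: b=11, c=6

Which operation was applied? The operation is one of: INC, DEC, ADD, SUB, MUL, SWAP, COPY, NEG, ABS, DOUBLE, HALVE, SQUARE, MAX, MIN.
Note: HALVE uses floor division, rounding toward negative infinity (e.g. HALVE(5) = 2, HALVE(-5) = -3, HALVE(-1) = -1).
ADD(b, c)

Analyzing the change:
Before: b=5, c=6
After: b=11, c=6
Variable b changed from 5 to 11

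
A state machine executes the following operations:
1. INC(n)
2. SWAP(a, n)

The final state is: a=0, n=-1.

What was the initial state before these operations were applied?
a=-1, n=-1

Working backwards:
Final state: a=0, n=-1
Before step 2 (SWAP(a, n)): a=-1, n=0
Before step 1 (INC(n)): a=-1, n=-1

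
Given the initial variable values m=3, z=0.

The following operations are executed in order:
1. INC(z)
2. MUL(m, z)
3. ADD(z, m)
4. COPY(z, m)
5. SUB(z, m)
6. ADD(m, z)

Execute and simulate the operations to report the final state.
{m: 3, z: 0}

Step-by-step execution:
Initial: m=3, z=0
After step 1 (INC(z)): m=3, z=1
After step 2 (MUL(m, z)): m=3, z=1
After step 3 (ADD(z, m)): m=3, z=4
After step 4 (COPY(z, m)): m=3, z=3
After step 5 (SUB(z, m)): m=3, z=0
After step 6 (ADD(m, z)): m=3, z=0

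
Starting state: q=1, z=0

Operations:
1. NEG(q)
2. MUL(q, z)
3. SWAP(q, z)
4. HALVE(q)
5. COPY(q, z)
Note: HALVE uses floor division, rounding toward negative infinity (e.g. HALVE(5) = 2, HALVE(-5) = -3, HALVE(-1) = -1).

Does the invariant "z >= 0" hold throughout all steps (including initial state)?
Yes

The invariant holds at every step.

State at each step:
Initial: q=1, z=0
After step 1: q=-1, z=0
After step 2: q=0, z=0
After step 3: q=0, z=0
After step 4: q=0, z=0
After step 5: q=0, z=0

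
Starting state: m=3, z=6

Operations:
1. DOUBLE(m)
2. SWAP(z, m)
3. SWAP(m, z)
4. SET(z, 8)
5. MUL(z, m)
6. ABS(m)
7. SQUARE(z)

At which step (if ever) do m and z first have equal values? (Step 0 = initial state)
Step 1

m and z first become equal after step 1.

Comparing values at each step:
Initial: m=3, z=6
After step 1: m=6, z=6 ← equal!
After step 2: m=6, z=6 ← equal!
After step 3: m=6, z=6 ← equal!
After step 4: m=6, z=8
After step 5: m=6, z=48
After step 6: m=6, z=48
After step 7: m=6, z=2304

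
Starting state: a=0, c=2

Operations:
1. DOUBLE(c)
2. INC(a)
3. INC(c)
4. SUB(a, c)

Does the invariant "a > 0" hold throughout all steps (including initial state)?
No, violated at the initial state

The invariant is violated at the initial state (step 0).

State at each step:
Initial: a=0, c=2
After step 1: a=0, c=4
After step 2: a=1, c=4
After step 3: a=1, c=5
After step 4: a=-4, c=5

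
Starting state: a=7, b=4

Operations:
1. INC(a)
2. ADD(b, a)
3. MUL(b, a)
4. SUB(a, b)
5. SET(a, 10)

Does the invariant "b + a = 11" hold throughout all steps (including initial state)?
No, violated after step 1

The invariant is violated after step 1.

State at each step:
Initial: a=7, b=4
After step 1: a=8, b=4
After step 2: a=8, b=12
After step 3: a=8, b=96
After step 4: a=-88, b=96
After step 5: a=10, b=96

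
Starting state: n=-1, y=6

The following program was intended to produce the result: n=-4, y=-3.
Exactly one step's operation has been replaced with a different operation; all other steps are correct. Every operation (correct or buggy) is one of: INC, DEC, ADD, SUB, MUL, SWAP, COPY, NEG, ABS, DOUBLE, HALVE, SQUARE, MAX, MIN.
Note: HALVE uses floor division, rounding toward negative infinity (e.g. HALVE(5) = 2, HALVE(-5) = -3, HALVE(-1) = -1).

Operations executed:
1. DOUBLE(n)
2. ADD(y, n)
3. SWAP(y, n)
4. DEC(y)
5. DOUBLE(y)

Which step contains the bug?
Step 5

Trace with buggy code:
Initial: n=-1, y=6
After step 1: n=-2, y=6
After step 2: n=-2, y=4
After step 3: n=4, y=-2
After step 4: n=4, y=-3
After step 5: n=4, y=-6
Actual final n=4, y=-6 ≠ expected n=-4, y=-3.
Step 5 is the only position where a single-operation replacement can produce the expected result.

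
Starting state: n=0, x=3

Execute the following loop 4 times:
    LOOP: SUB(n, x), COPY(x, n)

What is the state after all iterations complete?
n=0, x=0

Iteration trace:
Start: n=0, x=3
After iteration 1: n=-3, x=-3
After iteration 2: n=0, x=0
After iteration 3: n=0, x=0
After iteration 4: n=0, x=0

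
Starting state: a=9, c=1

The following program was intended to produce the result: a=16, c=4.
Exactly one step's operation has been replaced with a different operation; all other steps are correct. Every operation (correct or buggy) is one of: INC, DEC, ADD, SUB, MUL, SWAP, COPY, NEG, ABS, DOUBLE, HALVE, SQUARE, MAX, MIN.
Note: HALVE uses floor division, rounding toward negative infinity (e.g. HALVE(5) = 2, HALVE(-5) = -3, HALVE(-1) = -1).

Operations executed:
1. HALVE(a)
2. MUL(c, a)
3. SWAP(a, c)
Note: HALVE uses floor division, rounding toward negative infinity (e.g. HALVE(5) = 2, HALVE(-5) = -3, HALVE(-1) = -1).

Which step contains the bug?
Step 3

Trace with buggy code:
Initial: a=9, c=1
After step 1: a=4, c=1
After step 2: a=4, c=4
After step 3: a=4, c=4
Actual final a=4, c=4 ≠ expected a=16, c=4.
Step 3 is the only position where a single-operation replacement can produce the expected result.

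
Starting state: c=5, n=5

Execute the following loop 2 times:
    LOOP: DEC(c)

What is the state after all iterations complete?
c=3, n=5

Iteration trace:
Start: c=5, n=5
After iteration 1: c=4, n=5
After iteration 2: c=3, n=5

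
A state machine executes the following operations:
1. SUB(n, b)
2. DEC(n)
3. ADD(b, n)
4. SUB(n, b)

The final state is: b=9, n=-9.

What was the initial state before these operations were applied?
b=9, n=10

Working backwards:
Final state: b=9, n=-9
Before step 4 (SUB(n, b)): b=9, n=0
Before step 3 (ADD(b, n)): b=9, n=0
Before step 2 (DEC(n)): b=9, n=1
Before step 1 (SUB(n, b)): b=9, n=10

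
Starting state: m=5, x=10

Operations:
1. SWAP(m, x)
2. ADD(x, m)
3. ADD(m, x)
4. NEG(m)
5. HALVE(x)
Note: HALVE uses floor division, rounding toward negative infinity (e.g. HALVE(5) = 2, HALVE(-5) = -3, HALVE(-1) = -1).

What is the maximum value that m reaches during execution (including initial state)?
25

Values of m at each step:
Initial: m = 5
After step 1: m = 10
After step 2: m = 10
After step 3: m = 25 ← maximum
After step 4: m = -25
After step 5: m = -25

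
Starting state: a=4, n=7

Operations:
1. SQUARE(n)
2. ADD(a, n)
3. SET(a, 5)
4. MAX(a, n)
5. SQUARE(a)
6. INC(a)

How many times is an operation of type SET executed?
1

Counting SET operations:
Step 3: SET(a, 5) ← SET
Total: 1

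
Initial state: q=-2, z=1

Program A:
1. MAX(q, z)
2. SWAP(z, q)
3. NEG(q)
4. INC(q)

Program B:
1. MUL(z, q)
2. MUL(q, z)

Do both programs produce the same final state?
No

Program A final state: q=0, z=1
Program B final state: q=4, z=-2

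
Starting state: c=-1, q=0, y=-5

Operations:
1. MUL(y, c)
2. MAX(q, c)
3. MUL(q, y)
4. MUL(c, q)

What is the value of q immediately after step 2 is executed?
q = 0

Tracing q through execution:
Initial: q = 0
After step 1 (MUL(y, c)): q = 0
After step 2 (MAX(q, c)): q = 0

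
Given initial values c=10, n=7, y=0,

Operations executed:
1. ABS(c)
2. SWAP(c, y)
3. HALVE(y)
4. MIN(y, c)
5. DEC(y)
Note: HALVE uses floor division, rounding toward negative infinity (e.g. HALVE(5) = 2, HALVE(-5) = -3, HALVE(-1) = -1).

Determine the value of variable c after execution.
c = 0

Tracing execution:
Step 1: ABS(c) → c = 10
Step 2: SWAP(c, y) → c = 0
Step 3: HALVE(y) → c = 0
Step 4: MIN(y, c) → c = 0
Step 5: DEC(y) → c = 0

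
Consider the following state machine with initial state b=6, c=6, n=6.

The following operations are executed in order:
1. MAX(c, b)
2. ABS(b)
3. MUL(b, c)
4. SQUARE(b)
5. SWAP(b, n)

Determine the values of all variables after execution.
{b: 6, c: 6, n: 1296}

Step-by-step execution:
Initial: b=6, c=6, n=6
After step 1 (MAX(c, b)): b=6, c=6, n=6
After step 2 (ABS(b)): b=6, c=6, n=6
After step 3 (MUL(b, c)): b=36, c=6, n=6
After step 4 (SQUARE(b)): b=1296, c=6, n=6
After step 5 (SWAP(b, n)): b=6, c=6, n=1296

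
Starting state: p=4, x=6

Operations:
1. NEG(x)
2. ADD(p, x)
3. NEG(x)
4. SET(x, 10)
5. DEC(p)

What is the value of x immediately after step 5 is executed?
x = 10

Tracing x through execution:
Initial: x = 6
After step 1 (NEG(x)): x = -6
After step 2 (ADD(p, x)): x = -6
After step 3 (NEG(x)): x = 6
After step 4 (SET(x, 10)): x = 10
After step 5 (DEC(p)): x = 10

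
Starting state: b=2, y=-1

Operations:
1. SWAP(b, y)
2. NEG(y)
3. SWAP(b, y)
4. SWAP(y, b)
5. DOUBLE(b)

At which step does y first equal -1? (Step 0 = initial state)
Step 0

Tracing y:
Initial: y = -1 ← first occurrence
After step 1: y = 2
After step 2: y = -2
After step 3: y = -1
After step 4: y = -2
After step 5: y = -2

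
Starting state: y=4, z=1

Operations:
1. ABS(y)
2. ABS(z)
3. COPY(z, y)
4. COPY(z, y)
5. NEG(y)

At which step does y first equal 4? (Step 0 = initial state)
Step 0

Tracing y:
Initial: y = 4 ← first occurrence
After step 1: y = 4
After step 2: y = 4
After step 3: y = 4
After step 4: y = 4
After step 5: y = -4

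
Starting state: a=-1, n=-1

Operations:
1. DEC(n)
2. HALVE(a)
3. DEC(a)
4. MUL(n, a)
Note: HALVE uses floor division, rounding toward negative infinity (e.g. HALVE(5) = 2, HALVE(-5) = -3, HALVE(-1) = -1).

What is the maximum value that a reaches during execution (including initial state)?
-1

Values of a at each step:
Initial: a = -1 ← maximum
After step 1: a = -1
After step 2: a = -1
After step 3: a = -2
After step 4: a = -2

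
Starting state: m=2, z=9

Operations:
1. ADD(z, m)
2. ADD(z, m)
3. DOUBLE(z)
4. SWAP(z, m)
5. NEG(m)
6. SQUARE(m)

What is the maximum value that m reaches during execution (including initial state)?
676

Values of m at each step:
Initial: m = 2
After step 1: m = 2
After step 2: m = 2
After step 3: m = 2
After step 4: m = 26
After step 5: m = -26
After step 6: m = 676 ← maximum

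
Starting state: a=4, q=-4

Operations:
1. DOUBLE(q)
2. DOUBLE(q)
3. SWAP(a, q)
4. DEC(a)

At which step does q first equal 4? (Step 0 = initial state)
Step 3

Tracing q:
Initial: q = -4
After step 1: q = -8
After step 2: q = -16
After step 3: q = 4 ← first occurrence
After step 4: q = 4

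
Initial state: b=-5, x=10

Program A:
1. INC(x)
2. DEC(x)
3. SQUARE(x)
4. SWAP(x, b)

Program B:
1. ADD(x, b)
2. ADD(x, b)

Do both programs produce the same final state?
No

Program A final state: b=100, x=-5
Program B final state: b=-5, x=0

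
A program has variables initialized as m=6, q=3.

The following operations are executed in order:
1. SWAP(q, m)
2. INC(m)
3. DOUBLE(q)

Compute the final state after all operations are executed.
{m: 4, q: 12}

Step-by-step execution:
Initial: m=6, q=3
After step 1 (SWAP(q, m)): m=3, q=6
After step 2 (INC(m)): m=4, q=6
After step 3 (DOUBLE(q)): m=4, q=12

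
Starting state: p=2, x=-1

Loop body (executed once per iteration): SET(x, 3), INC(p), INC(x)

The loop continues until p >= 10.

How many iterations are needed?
8

Tracing iterations:
Initial: p=2, x=-1
After iteration 1: p=3, x=4
After iteration 2: p=4, x=4
After iteration 3: p=5, x=4
After iteration 4: p=6, x=4
After iteration 5: p=7, x=4
After iteration 6: p=8, x=4
After iteration 7: p=9, x=4
After iteration 8: p=10, x=4
p >= 10 now holds, so the loop exits after 8 iterations.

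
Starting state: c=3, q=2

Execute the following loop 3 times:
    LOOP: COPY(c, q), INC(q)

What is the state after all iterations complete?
c=4, q=5

Iteration trace:
Start: c=3, q=2
After iteration 1: c=2, q=3
After iteration 2: c=3, q=4
After iteration 3: c=4, q=5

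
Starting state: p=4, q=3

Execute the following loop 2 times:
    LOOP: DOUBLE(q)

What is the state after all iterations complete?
p=4, q=12

Iteration trace:
Start: p=4, q=3
After iteration 1: p=4, q=6
After iteration 2: p=4, q=12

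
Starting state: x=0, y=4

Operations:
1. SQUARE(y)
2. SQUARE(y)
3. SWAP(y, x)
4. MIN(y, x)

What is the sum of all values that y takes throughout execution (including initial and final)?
276

Values of y at each step:
Initial: y = 4
After step 1: y = 16
After step 2: y = 256
After step 3: y = 0
After step 4: y = 0
Sum = 4 + 16 + 256 + 0 + 0 = 276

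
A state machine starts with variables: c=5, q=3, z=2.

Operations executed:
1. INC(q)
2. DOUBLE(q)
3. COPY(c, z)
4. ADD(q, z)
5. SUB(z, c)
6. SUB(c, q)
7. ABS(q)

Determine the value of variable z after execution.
z = 0

Tracing execution:
Step 1: INC(q) → z = 2
Step 2: DOUBLE(q) → z = 2
Step 3: COPY(c, z) → z = 2
Step 4: ADD(q, z) → z = 2
Step 5: SUB(z, c) → z = 0
Step 6: SUB(c, q) → z = 0
Step 7: ABS(q) → z = 0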